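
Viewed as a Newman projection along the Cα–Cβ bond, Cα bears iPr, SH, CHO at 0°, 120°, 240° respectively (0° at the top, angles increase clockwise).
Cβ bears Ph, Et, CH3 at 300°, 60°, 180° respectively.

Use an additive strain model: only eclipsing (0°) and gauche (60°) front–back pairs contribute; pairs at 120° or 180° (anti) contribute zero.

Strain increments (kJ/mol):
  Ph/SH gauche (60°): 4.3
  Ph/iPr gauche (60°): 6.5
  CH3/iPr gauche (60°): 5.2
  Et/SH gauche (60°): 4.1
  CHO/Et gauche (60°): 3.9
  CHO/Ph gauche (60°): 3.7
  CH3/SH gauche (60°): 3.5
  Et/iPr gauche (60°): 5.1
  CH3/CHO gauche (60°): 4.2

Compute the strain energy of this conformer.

27.1 kJ/mol

This conformer (staggered): iPr–Ph gauche, iPr–Et gauche, SH–Et gauche, SH–CH3 gauche, CHO–Ph gauche, CHO–CH3 gauche; 6.5 + 5.1 + 4.1 + 3.5 + 3.7 + 4.2 = 27.1 kJ/mol.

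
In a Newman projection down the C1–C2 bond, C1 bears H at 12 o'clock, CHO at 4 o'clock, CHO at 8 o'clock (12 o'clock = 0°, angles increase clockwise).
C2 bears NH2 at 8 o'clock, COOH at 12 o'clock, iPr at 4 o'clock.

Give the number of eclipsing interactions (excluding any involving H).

2

Non-H eclipsing pairs: CHO(120°)/iPr(120°); CHO(240°)/NH2(240°) — 2 interactions.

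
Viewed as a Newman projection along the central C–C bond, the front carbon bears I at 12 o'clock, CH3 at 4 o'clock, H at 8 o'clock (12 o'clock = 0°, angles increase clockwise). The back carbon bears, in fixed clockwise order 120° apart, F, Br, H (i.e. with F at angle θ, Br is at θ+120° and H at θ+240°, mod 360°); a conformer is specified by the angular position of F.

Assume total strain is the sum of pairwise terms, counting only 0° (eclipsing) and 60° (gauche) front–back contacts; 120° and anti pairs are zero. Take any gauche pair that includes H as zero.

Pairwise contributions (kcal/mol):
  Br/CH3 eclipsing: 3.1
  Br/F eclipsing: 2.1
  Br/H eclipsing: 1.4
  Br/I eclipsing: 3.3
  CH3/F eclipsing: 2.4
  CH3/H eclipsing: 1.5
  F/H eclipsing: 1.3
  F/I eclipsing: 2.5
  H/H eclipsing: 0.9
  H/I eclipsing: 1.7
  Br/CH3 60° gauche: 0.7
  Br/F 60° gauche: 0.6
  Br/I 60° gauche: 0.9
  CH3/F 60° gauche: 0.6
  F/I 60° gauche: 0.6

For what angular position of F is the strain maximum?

0°

F at 0° (eclipsed): I(0°)/F(0°) eclipsed 2.5; CH3(120°)/Br(120°) eclipsed 3.1; H(240°)/H(240°) eclipsed 0.9 → 6.5 kcal/mol.
F at 60° (staggered): I(0°)/F(60°) gauche 0.6; CH3(120°)/F(60°) gauche 0.6; CH3(120°)/Br(180°) gauche 0.7 → 1.9 kcal/mol.
F at 120° (eclipsed): I(0°)/H(0°) eclipsed 1.7; CH3(120°)/F(120°) eclipsed 2.4; H(240°)/Br(240°) eclipsed 1.4 → 5.5 kcal/mol.
F at 180° (staggered): I(0°)/Br(300°) gauche 0.9; CH3(120°)/F(180°) gauche 0.6 → 1.5 kcal/mol.
F at 240° (eclipsed): I(0°)/Br(0°) eclipsed 3.3; CH3(120°)/H(120°) eclipsed 1.5; H(240°)/F(240°) eclipsed 1.3 → 6.1 kcal/mol.
F at 300° (staggered): I(0°)/F(300°) gauche 0.6; I(0°)/Br(60°) gauche 0.9; CH3(120°)/Br(60°) gauche 0.7 → 2.2 kcal/mol.
The maximum (6.5 kcal/mol) occurs with F at 0°.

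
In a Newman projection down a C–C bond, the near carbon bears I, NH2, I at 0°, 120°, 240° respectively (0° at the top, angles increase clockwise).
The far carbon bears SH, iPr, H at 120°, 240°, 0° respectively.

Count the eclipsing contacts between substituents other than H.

Non-H eclipsing pairs: NH2(120°)/SH(120°); I(240°)/iPr(240°) — 2 interactions.

2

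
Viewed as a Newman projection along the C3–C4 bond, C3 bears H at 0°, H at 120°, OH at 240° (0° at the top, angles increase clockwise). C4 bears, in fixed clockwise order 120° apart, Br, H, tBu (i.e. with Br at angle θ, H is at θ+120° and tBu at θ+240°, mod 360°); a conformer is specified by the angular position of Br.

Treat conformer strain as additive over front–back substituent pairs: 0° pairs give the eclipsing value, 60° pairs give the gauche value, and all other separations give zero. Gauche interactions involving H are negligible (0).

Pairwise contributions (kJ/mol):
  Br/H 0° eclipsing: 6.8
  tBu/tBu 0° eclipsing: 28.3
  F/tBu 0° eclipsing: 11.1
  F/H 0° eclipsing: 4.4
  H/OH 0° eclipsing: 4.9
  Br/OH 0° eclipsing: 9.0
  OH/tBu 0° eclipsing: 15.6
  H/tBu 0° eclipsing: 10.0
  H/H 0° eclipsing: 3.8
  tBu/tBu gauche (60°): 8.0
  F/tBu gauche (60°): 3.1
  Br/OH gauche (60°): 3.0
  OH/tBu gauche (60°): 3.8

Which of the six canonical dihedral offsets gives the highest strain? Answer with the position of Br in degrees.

Br at 0° (eclipsed): H(0°)/Br(0°) eclipsed 6.8; H(120°)/H(120°) eclipsed 3.8; OH(240°)/tBu(240°) eclipsed 15.6 → 26.2 kJ/mol.
Br at 60° (staggered): OH(240°)/tBu(300°) gauche 3.8 → 3.8 kJ/mol.
Br at 120° (eclipsed): H(0°)/tBu(0°) eclipsed 10.0; H(120°)/Br(120°) eclipsed 6.8; OH(240°)/H(240°) eclipsed 4.9 → 21.7 kJ/mol.
Br at 180° (staggered): OH(240°)/Br(180°) gauche 3.0 → 3.0 kJ/mol.
Br at 240° (eclipsed): H(0°)/H(0°) eclipsed 3.8; H(120°)/tBu(120°) eclipsed 10.0; OH(240°)/Br(240°) eclipsed 9.0 → 22.8 kJ/mol.
Br at 300° (staggered): OH(240°)/Br(300°) gauche 3.0; OH(240°)/tBu(180°) gauche 3.8 → 6.8 kJ/mol.
The maximum (26.2 kJ/mol) occurs with Br at 0°.

0°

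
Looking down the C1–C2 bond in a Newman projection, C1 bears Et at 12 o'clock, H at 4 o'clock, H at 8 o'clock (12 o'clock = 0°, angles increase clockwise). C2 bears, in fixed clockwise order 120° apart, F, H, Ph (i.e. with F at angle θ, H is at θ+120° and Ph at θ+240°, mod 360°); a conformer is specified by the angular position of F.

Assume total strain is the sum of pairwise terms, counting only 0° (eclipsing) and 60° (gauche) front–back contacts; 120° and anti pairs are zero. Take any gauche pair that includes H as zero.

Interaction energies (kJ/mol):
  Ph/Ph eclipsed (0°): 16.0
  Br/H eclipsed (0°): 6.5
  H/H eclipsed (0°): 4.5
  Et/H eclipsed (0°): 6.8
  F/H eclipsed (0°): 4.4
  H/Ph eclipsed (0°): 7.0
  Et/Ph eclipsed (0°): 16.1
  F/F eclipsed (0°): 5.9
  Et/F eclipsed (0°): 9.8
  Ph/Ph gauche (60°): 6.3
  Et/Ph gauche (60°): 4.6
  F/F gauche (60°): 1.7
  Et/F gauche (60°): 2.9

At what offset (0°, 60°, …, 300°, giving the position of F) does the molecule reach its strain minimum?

F at 0° (eclipsed): Et(0°)/F(0°) eclipsed 9.8; H(120°)/H(120°) eclipsed 4.5; H(240°)/Ph(240°) eclipsed 7.0 → 21.3 kJ/mol.
F at 60° (staggered): Et(0°)/F(60°) gauche 2.9; Et(0°)/Ph(300°) gauche 4.6 → 7.5 kJ/mol.
F at 120° (eclipsed): Et(0°)/Ph(0°) eclipsed 16.1; H(120°)/F(120°) eclipsed 4.4; H(240°)/H(240°) eclipsed 4.5 → 25.0 kJ/mol.
F at 180° (staggered): Et(0°)/Ph(60°) gauche 4.6 → 4.6 kJ/mol.
F at 240° (eclipsed): Et(0°)/H(0°) eclipsed 6.8; H(120°)/Ph(120°) eclipsed 7.0; H(240°)/F(240°) eclipsed 4.4 → 18.2 kJ/mol.
F at 300° (staggered): Et(0°)/F(300°) gauche 2.9 → 2.9 kJ/mol.
The minimum (2.9 kJ/mol) occurs with F at 300°.

300°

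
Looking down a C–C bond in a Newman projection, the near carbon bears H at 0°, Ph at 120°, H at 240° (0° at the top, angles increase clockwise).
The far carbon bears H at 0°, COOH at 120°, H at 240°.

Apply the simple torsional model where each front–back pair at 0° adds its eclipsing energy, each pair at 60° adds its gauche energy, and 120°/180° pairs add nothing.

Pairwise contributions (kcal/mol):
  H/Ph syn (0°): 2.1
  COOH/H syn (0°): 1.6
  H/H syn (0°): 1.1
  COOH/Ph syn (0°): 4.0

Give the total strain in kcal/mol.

This conformer (eclipsed): H–H eclipsed, Ph–COOH eclipsed, H–H eclipsed; 1.1 + 4.0 + 1.1 = 6.2 kcal/mol.

6.2 kcal/mol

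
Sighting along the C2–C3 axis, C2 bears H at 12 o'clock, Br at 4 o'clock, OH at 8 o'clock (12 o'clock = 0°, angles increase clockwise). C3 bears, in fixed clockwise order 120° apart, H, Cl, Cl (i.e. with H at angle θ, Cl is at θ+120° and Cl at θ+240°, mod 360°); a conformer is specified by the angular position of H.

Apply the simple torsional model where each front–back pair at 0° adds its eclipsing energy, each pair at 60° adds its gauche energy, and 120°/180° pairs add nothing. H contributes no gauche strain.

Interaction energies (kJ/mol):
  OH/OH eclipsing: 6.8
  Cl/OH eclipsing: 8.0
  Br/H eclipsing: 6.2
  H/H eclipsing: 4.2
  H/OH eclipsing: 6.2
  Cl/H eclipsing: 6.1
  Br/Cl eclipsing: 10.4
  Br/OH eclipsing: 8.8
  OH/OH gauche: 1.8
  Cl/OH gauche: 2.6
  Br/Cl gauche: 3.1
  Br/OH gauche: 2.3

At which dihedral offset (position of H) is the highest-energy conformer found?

H at 0° is eclipsed. H at 0° is eclipsed with H at 0° (4.2); Br at 120° is eclipsed with Cl at 120° (10.4); OH at 240° is eclipsed with Cl at 240° (8.0). Total 22.6 kJ/mol.
H at 60° is staggered. Br at 120° is gauche with Cl at 180° (3.1); OH at 240° is gauche with Cl at 180° (2.6); OH at 240° is gauche with Cl at 300° (2.6). Total 8.3 kJ/mol.
H at 120° is eclipsed. H at 0° is eclipsed with Cl at 0° (6.1); Br at 120° is eclipsed with H at 120° (6.2); OH at 240° is eclipsed with Cl at 240° (8.0). Total 20.3 kJ/mol.
H at 180° is staggered. Br at 120° is gauche with Cl at 60° (3.1); OH at 240° is gauche with Cl at 300° (2.6). Total 5.7 kJ/mol.
H at 240° is eclipsed. H at 0° is eclipsed with Cl at 0° (6.1); Br at 120° is eclipsed with Cl at 120° (10.4); OH at 240° is eclipsed with H at 240° (6.2). Total 22.7 kJ/mol.
H at 300° is staggered. Br at 120° is gauche with Cl at 60° (3.1); Br at 120° is gauche with Cl at 180° (3.1); OH at 240° is gauche with Cl at 180° (2.6). Total 8.8 kJ/mol.
The maximum (22.7 kJ/mol) occurs with H at 240°.

240°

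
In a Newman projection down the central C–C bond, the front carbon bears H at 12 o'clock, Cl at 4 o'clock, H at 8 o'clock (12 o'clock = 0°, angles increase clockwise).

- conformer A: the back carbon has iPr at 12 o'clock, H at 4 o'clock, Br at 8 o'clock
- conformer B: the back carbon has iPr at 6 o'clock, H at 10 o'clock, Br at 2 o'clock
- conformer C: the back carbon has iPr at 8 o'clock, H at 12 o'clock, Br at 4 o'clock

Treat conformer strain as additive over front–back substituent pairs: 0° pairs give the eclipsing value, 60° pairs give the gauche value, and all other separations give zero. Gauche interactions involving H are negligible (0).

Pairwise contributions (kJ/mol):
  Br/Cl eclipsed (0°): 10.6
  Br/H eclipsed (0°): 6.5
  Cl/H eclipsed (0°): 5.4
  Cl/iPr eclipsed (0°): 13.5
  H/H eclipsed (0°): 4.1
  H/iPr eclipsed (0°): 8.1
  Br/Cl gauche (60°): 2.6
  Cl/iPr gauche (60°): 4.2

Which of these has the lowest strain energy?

A (eclipsed): H(0°)/iPr(0°) eclipsed 8.1; Cl(120°)/H(120°) eclipsed 5.4; H(240°)/Br(240°) eclipsed 6.5 → 20.0 kJ/mol.
B (staggered): Cl(120°)/iPr(180°) gauche 4.2; Cl(120°)/Br(60°) gauche 2.6 → 6.8 kJ/mol.
C (eclipsed): H(0°)/H(0°) eclipsed 4.1; Cl(120°)/Br(120°) eclipsed 10.6; H(240°)/iPr(240°) eclipsed 8.1 → 22.8 kJ/mol.
B has the lowest total (6.8 kJ/mol).

B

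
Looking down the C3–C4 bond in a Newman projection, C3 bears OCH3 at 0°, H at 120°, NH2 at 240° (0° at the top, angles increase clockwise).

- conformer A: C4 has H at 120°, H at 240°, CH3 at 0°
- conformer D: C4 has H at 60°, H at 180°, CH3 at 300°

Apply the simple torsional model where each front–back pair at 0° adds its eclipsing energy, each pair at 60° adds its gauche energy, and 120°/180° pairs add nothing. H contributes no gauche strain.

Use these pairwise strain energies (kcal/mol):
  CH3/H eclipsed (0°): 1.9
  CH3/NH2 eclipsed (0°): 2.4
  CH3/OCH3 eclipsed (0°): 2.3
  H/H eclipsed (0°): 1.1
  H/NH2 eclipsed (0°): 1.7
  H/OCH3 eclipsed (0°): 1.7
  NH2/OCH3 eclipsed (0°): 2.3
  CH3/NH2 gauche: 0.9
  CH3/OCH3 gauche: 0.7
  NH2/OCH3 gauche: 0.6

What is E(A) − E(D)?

+3.5 kcal/mol

A is eclipsed. OCH3 at 0° is eclipsed with CH3 at 0° (2.3); H at 120° is eclipsed with H at 120° (1.1); NH2 at 240° is eclipsed with H at 240° (1.7). Total 5.1 kcal/mol.
D is staggered. OCH3 at 0° is gauche with CH3 at 300° (0.7); NH2 at 240° is gauche with CH3 at 300° (0.9). Total 1.6 kcal/mol.
E(A) − E(D) = 5.1 − 1.6 = +3.5 kcal/mol.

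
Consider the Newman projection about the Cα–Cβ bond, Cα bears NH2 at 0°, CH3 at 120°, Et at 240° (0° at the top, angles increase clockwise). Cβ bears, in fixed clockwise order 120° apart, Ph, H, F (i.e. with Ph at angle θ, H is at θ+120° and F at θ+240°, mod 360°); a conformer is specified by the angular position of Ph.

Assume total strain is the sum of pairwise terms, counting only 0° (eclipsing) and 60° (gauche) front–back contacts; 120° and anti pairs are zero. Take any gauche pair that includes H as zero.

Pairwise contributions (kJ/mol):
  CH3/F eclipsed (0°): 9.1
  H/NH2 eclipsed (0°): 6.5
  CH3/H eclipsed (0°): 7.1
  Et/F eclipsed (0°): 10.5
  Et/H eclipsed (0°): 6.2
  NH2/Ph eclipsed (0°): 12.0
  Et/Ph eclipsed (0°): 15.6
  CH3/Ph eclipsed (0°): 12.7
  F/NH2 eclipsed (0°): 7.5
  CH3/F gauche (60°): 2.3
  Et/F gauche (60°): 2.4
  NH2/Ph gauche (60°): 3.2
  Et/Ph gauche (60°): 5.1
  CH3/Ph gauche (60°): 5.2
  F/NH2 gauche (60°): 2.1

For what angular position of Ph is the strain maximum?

240°

Ph at 0° (eclipsed): NH2(0°)/Ph(0°) eclipsed 12.0; CH3(120°)/H(120°) eclipsed 7.1; Et(240°)/F(240°) eclipsed 10.5 → 29.6 kJ/mol.
Ph at 60° (staggered): NH2(0°)/Ph(60°) gauche 3.2; NH2(0°)/F(300°) gauche 2.1; CH3(120°)/Ph(60°) gauche 5.2; Et(240°)/F(300°) gauche 2.4 → 12.9 kJ/mol.
Ph at 120° (eclipsed): NH2(0°)/F(0°) eclipsed 7.5; CH3(120°)/Ph(120°) eclipsed 12.7; Et(240°)/H(240°) eclipsed 6.2 → 26.4 kJ/mol.
Ph at 180° (staggered): NH2(0°)/F(60°) gauche 2.1; CH3(120°)/Ph(180°) gauche 5.2; CH3(120°)/F(60°) gauche 2.3; Et(240°)/Ph(180°) gauche 5.1 → 14.7 kJ/mol.
Ph at 240° (eclipsed): NH2(0°)/H(0°) eclipsed 6.5; CH3(120°)/F(120°) eclipsed 9.1; Et(240°)/Ph(240°) eclipsed 15.6 → 31.2 kJ/mol.
Ph at 300° (staggered): NH2(0°)/Ph(300°) gauche 3.2; CH3(120°)/F(180°) gauche 2.3; Et(240°)/Ph(300°) gauche 5.1; Et(240°)/F(180°) gauche 2.4 → 13.0 kJ/mol.
The maximum (31.2 kJ/mol) occurs with Ph at 240°.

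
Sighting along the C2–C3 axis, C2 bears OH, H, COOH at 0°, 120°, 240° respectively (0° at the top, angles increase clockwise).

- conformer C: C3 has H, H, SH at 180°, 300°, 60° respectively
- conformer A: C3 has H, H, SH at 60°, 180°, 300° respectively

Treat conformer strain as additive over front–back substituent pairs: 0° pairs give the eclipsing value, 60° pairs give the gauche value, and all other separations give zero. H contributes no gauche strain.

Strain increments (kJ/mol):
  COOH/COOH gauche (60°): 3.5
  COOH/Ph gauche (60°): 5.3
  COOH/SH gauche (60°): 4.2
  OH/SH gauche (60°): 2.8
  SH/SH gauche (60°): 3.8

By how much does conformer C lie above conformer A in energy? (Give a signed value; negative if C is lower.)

C is staggered. OH at 0° is gauche with SH at 60° (2.8). Total 2.8 kJ/mol.
A is staggered. OH at 0° is gauche with SH at 300° (2.8); COOH at 240° is gauche with SH at 300° (4.2). Total 7.0 kJ/mol.
E(C) − E(A) = 2.8 − 7.0 = -4.2 kJ/mol.

-4.2 kJ/mol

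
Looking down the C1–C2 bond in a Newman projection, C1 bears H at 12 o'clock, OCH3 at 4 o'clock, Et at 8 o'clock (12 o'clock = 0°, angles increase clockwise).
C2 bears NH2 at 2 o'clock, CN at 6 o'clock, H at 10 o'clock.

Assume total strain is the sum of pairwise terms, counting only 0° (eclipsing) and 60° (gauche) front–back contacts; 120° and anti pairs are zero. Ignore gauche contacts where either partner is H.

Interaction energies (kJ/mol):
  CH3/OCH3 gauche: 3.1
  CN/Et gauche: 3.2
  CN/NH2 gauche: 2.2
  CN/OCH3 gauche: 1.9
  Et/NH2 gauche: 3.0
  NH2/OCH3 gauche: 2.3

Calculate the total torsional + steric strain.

7.4 kJ/mol

This conformer is staggered. OCH3 at 120° is gauche with NH2 at 60° (2.3); OCH3 at 120° is gauche with CN at 180° (1.9); Et at 240° is gauche with CN at 180° (3.2). Total 7.4 kJ/mol.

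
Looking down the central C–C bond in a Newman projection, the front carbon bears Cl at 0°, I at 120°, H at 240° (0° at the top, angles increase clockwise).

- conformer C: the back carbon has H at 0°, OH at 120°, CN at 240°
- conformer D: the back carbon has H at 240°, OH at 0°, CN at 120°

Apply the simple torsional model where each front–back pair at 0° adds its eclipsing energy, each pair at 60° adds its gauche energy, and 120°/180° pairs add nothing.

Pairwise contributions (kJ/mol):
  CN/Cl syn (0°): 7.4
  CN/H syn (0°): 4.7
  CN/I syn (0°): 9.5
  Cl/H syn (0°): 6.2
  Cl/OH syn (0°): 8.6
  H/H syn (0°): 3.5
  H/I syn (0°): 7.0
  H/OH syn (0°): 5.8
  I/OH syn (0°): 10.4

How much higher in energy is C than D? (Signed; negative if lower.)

-0.3 kJ/mol

C (eclipsed): Cl–H eclipsed, I–OH eclipsed, H–CN eclipsed; 6.2 + 10.4 + 4.7 = 21.3 kJ/mol.
D (eclipsed): Cl–OH eclipsed, I–CN eclipsed, H–H eclipsed; 8.6 + 9.5 + 3.5 = 21.6 kJ/mol.
E(C) − E(D) = 21.3 − 21.6 = -0.3 kJ/mol.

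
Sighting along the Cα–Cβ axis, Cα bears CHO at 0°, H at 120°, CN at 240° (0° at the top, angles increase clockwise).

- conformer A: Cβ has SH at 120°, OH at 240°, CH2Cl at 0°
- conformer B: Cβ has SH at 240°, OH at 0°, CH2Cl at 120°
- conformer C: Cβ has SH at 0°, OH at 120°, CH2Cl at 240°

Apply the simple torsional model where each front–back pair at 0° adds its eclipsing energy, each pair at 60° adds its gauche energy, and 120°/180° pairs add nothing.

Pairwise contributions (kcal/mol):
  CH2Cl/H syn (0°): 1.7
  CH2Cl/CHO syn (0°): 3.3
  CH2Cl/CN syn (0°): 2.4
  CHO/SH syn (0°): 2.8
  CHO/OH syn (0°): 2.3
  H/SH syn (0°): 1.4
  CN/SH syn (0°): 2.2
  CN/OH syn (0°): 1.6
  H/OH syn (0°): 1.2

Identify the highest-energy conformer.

A is eclipsed. CHO at 0° is eclipsed with CH2Cl at 0° (3.3); H at 120° is eclipsed with SH at 120° (1.4); CN at 240° is eclipsed with OH at 240° (1.6). Total 6.3 kcal/mol.
B is eclipsed. CHO at 0° is eclipsed with OH at 0° (2.3); H at 120° is eclipsed with CH2Cl at 120° (1.7); CN at 240° is eclipsed with SH at 240° (2.2). Total 6.2 kcal/mol.
C is eclipsed. CHO at 0° is eclipsed with SH at 0° (2.8); H at 120° is eclipsed with OH at 120° (1.2); CN at 240° is eclipsed with CH2Cl at 240° (2.4). Total 6.4 kcal/mol.
C has the highest total (6.4 kcal/mol).

C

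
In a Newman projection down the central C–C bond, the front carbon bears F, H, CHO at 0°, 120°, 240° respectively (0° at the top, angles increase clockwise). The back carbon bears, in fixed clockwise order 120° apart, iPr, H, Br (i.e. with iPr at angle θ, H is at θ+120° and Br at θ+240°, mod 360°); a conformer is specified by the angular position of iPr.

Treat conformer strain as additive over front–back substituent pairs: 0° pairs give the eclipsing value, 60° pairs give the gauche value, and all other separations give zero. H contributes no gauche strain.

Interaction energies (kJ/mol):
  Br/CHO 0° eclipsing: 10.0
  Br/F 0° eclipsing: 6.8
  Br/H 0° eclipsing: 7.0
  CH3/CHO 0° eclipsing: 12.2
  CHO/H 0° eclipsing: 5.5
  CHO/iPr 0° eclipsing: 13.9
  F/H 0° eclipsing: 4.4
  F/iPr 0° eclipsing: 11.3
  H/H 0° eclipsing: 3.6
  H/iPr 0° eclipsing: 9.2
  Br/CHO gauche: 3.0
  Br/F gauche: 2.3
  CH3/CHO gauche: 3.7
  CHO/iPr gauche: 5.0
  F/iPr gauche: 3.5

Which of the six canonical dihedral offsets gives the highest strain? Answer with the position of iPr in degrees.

iPr at 0° (eclipsed): F(0°)/iPr(0°) eclipsed 11.3; H(120°)/H(120°) eclipsed 3.6; CHO(240°)/Br(240°) eclipsed 10.0 → 24.9 kJ/mol.
iPr at 60° (staggered): F(0°)/iPr(60°) gauche 3.5; F(0°)/Br(300°) gauche 2.3; CHO(240°)/Br(300°) gauche 3.0 → 8.8 kJ/mol.
iPr at 120° (eclipsed): F(0°)/Br(0°) eclipsed 6.8; H(120°)/iPr(120°) eclipsed 9.2; CHO(240°)/H(240°) eclipsed 5.5 → 21.5 kJ/mol.
iPr at 180° (staggered): F(0°)/Br(60°) gauche 2.3; CHO(240°)/iPr(180°) gauche 5.0 → 7.3 kJ/mol.
iPr at 240° (eclipsed): F(0°)/H(0°) eclipsed 4.4; H(120°)/Br(120°) eclipsed 7.0; CHO(240°)/iPr(240°) eclipsed 13.9 → 25.3 kJ/mol.
iPr at 300° (staggered): F(0°)/iPr(300°) gauche 3.5; CHO(240°)/iPr(300°) gauche 5.0; CHO(240°)/Br(180°) gauche 3.0 → 11.5 kJ/mol.
The maximum (25.3 kJ/mol) occurs with iPr at 240°.

240°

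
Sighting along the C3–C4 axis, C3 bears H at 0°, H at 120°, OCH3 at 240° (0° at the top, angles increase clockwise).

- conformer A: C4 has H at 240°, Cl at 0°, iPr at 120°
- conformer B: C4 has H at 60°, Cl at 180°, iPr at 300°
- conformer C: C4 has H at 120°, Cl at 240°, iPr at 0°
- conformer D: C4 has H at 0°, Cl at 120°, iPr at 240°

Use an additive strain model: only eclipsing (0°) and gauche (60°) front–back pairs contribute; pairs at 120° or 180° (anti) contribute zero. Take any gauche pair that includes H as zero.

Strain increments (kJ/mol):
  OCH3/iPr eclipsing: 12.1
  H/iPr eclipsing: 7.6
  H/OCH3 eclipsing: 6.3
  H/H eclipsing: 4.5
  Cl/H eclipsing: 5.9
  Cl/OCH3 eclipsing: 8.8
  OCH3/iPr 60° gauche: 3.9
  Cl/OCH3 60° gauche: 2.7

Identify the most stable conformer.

A (eclipsed): H(0°)/Cl(0°) eclipsed 5.9; H(120°)/iPr(120°) eclipsed 7.6; OCH3(240°)/H(240°) eclipsed 6.3 → 19.8 kJ/mol.
B (staggered): OCH3(240°)/Cl(180°) gauche 2.7; OCH3(240°)/iPr(300°) gauche 3.9 → 6.6 kJ/mol.
C (eclipsed): H(0°)/iPr(0°) eclipsed 7.6; H(120°)/H(120°) eclipsed 4.5; OCH3(240°)/Cl(240°) eclipsed 8.8 → 20.9 kJ/mol.
D (eclipsed): H(0°)/H(0°) eclipsed 4.5; H(120°)/Cl(120°) eclipsed 5.9; OCH3(240°)/iPr(240°) eclipsed 12.1 → 22.5 kJ/mol.
B has the lowest total (6.6 kJ/mol).

B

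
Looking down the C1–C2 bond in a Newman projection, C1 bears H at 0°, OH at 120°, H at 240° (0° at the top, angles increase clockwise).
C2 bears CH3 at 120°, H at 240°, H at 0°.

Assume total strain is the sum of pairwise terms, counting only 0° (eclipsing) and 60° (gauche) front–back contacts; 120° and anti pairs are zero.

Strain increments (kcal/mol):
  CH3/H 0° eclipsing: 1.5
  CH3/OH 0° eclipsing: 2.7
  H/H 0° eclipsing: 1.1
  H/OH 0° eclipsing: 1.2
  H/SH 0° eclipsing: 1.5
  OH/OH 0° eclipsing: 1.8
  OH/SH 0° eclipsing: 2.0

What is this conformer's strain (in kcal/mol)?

4.9 kcal/mol

This conformer is eclipsed. H at 0° is eclipsed with H at 0° (1.1); OH at 120° is eclipsed with CH3 at 120° (2.7); H at 240° is eclipsed with H at 240° (1.1). Total 4.9 kcal/mol.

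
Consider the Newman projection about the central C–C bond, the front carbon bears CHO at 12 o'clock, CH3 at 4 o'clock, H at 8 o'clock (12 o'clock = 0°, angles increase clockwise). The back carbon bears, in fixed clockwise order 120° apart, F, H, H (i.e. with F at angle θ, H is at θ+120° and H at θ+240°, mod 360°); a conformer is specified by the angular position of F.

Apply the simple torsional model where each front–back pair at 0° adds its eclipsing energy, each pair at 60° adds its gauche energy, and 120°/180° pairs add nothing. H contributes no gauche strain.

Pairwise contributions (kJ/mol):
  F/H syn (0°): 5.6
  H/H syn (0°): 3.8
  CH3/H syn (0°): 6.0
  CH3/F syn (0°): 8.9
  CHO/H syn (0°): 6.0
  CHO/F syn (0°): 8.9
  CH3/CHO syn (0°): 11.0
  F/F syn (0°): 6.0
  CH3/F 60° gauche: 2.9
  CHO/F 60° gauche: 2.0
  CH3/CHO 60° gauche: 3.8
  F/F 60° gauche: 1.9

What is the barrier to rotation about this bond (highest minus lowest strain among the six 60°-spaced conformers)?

16.7 kJ/mol

F at 0° (eclipsed): CHO(0°)/F(0°) eclipsed 8.9; CH3(120°)/H(120°) eclipsed 6.0; H(240°)/H(240°) eclipsed 3.8 → 18.7 kJ/mol.
F at 60° (staggered): CHO(0°)/F(60°) gauche 2.0; CH3(120°)/F(60°) gauche 2.9 → 4.9 kJ/mol.
F at 120° (eclipsed): CHO(0°)/H(0°) eclipsed 6.0; CH3(120°)/F(120°) eclipsed 8.9; H(240°)/H(240°) eclipsed 3.8 → 18.7 kJ/mol.
F at 180° (staggered): CH3(120°)/F(180°) gauche 2.9 → 2.9 kJ/mol.
F at 240° (eclipsed): CHO(0°)/H(0°) eclipsed 6.0; CH3(120°)/H(120°) eclipsed 6.0; H(240°)/F(240°) eclipsed 5.6 → 17.6 kJ/mol.
F at 300° (staggered): CHO(0°)/F(300°) gauche 2.0 → 2.0 kJ/mol.
Max at 0° (18.7 kJ/mol), min at 300° (2.0 kJ/mol); barrier = 16.7 kJ/mol.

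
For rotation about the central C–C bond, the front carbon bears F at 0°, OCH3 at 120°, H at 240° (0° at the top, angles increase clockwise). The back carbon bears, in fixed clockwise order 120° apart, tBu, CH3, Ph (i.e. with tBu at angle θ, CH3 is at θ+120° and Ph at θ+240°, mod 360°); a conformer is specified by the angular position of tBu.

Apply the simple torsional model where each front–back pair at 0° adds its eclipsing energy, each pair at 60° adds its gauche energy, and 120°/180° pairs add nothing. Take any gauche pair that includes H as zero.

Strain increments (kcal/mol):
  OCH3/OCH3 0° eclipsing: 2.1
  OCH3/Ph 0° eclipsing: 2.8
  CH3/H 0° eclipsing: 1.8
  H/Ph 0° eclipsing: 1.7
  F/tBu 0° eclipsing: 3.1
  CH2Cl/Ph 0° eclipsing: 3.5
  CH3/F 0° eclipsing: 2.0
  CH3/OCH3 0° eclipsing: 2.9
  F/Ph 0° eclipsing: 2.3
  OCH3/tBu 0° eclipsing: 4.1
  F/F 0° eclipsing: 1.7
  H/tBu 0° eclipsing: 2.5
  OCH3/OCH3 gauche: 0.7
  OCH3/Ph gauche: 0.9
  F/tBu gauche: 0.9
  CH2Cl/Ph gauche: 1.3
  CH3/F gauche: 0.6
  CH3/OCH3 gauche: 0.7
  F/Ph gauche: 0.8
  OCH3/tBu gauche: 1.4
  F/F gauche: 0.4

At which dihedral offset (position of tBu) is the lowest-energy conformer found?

300°

tBu at 0° (eclipsed): F(0°)/tBu(0°) eclipsed 3.1; OCH3(120°)/CH3(120°) eclipsed 2.9; H(240°)/Ph(240°) eclipsed 1.7 → 7.7 kcal/mol.
tBu at 60° (staggered): F(0°)/tBu(60°) gauche 0.9; F(0°)/Ph(300°) gauche 0.8; OCH3(120°)/tBu(60°) gauche 1.4; OCH3(120°)/CH3(180°) gauche 0.7 → 3.8 kcal/mol.
tBu at 120° (eclipsed): F(0°)/Ph(0°) eclipsed 2.3; OCH3(120°)/tBu(120°) eclipsed 4.1; H(240°)/CH3(240°) eclipsed 1.8 → 8.2 kcal/mol.
tBu at 180° (staggered): F(0°)/CH3(300°) gauche 0.6; F(0°)/Ph(60°) gauche 0.8; OCH3(120°)/tBu(180°) gauche 1.4; OCH3(120°)/Ph(60°) gauche 0.9 → 3.7 kcal/mol.
tBu at 240° (eclipsed): F(0°)/CH3(0°) eclipsed 2.0; OCH3(120°)/Ph(120°) eclipsed 2.8; H(240°)/tBu(240°) eclipsed 2.5 → 7.3 kcal/mol.
tBu at 300° (staggered): F(0°)/tBu(300°) gauche 0.9; F(0°)/CH3(60°) gauche 0.6; OCH3(120°)/CH3(60°) gauche 0.7; OCH3(120°)/Ph(180°) gauche 0.9 → 3.1 kcal/mol.
The minimum (3.1 kcal/mol) occurs with tBu at 300°.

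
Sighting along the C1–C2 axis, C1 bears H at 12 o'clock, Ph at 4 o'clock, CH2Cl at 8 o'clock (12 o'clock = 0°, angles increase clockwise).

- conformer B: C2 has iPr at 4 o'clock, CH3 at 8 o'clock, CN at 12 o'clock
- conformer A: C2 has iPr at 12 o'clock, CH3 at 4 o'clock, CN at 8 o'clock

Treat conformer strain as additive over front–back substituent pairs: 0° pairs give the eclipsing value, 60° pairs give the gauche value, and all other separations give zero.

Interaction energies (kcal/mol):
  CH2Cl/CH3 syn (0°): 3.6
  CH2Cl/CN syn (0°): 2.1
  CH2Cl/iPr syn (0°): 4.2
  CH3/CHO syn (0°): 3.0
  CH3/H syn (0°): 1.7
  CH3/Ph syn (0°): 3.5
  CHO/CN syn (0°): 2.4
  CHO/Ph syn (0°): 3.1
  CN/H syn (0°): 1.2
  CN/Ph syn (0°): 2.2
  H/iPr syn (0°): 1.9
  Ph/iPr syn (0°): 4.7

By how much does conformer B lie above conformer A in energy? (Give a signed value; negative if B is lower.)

B (eclipsed): H–CN eclipsed, Ph–iPr eclipsed, CH2Cl–CH3 eclipsed; 1.2 + 4.7 + 3.6 = 9.5 kcal/mol.
A (eclipsed): H–iPr eclipsed, Ph–CH3 eclipsed, CH2Cl–CN eclipsed; 1.9 + 3.5 + 2.1 = 7.5 kcal/mol.
E(B) − E(A) = 9.5 − 7.5 = +2.0 kcal/mol.

+2.0 kcal/mol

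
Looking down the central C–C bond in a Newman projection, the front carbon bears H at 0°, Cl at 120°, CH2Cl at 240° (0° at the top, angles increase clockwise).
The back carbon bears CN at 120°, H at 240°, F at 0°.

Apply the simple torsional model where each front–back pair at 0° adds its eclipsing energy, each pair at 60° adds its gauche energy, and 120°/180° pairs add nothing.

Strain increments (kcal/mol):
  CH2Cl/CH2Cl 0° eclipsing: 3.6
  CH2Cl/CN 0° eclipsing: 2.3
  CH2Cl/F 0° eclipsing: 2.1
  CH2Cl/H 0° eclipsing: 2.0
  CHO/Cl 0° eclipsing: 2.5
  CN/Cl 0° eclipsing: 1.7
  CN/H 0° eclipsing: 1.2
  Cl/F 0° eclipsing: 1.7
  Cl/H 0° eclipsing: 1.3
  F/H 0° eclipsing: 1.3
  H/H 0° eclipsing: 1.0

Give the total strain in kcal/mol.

5.0 kcal/mol

This conformer (eclipsed): H(0°)/F(0°) eclipsed 1.3; Cl(120°)/CN(120°) eclipsed 1.7; CH2Cl(240°)/H(240°) eclipsed 2.0 → 5.0 kcal/mol.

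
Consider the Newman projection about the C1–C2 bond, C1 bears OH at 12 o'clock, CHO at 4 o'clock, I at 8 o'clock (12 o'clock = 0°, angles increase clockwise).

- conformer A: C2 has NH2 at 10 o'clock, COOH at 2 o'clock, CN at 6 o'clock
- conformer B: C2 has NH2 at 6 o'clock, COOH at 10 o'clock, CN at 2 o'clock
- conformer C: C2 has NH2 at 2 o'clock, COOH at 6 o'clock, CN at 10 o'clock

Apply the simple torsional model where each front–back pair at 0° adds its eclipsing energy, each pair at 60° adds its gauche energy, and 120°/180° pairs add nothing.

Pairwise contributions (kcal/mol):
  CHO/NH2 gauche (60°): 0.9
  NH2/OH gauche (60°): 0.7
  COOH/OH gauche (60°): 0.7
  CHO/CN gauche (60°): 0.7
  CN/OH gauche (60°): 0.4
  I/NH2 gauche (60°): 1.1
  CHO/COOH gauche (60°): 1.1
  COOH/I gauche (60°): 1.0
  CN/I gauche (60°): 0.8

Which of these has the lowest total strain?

A is staggered. OH at 0° is gauche with NH2 at 300° (0.7); OH at 0° is gauche with COOH at 60° (0.7); CHO at 120° is gauche with COOH at 60° (1.1); CHO at 120° is gauche with CN at 180° (0.7); I at 240° is gauche with NH2 at 300° (1.1); I at 240° is gauche with CN at 180° (0.8). Total 5.1 kcal/mol.
B is staggered. OH at 0° is gauche with COOH at 300° (0.7); OH at 0° is gauche with CN at 60° (0.4); CHO at 120° is gauche with NH2 at 180° (0.9); CHO at 120° is gauche with CN at 60° (0.7); I at 240° is gauche with NH2 at 180° (1.1); I at 240° is gauche with COOH at 300° (1.0). Total 4.8 kcal/mol.
C is staggered. OH at 0° is gauche with NH2 at 60° (0.7); OH at 0° is gauche with CN at 300° (0.4); CHO at 120° is gauche with NH2 at 60° (0.9); CHO at 120° is gauche with COOH at 180° (1.1); I at 240° is gauche with COOH at 180° (1.0); I at 240° is gauche with CN at 300° (0.8). Total 4.9 kcal/mol.
B has the lowest total (4.8 kcal/mol).

B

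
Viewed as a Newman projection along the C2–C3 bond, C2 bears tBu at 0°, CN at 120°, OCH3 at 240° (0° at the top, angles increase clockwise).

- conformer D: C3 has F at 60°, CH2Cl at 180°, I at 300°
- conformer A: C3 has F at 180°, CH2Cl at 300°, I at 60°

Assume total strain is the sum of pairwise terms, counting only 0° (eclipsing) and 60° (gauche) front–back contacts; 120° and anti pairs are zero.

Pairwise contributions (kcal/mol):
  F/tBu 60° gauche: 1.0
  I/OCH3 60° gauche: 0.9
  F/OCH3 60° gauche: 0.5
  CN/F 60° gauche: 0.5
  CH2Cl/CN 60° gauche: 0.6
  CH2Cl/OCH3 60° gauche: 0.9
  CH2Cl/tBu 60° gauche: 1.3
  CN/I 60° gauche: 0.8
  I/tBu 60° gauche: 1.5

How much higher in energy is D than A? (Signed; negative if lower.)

-0.1 kcal/mol

D (staggered): tBu(0°)/F(60°) gauche 1.0; tBu(0°)/I(300°) gauche 1.5; CN(120°)/F(60°) gauche 0.5; CN(120°)/CH2Cl(180°) gauche 0.6; OCH3(240°)/CH2Cl(180°) gauche 0.9; OCH3(240°)/I(300°) gauche 0.9 → 5.4 kcal/mol.
A (staggered): tBu(0°)/CH2Cl(300°) gauche 1.3; tBu(0°)/I(60°) gauche 1.5; CN(120°)/F(180°) gauche 0.5; CN(120°)/I(60°) gauche 0.8; OCH3(240°)/F(180°) gauche 0.5; OCH3(240°)/CH2Cl(300°) gauche 0.9 → 5.5 kcal/mol.
E(D) − E(A) = 5.4 − 5.5 = -0.1 kcal/mol.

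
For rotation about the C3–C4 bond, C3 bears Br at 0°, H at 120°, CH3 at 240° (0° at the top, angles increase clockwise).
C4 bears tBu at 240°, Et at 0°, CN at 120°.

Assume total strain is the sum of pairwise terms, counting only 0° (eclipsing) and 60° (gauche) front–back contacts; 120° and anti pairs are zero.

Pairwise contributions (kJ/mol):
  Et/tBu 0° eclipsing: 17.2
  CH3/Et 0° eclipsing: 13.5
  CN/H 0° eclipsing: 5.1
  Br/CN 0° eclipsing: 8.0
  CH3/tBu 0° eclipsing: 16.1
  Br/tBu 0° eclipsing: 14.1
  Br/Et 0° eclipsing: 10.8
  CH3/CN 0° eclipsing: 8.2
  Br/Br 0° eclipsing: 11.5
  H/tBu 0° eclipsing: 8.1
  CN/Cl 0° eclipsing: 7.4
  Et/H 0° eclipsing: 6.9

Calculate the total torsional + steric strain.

This conformer is eclipsed. Br at 0° is eclipsed with Et at 0° (10.8); H at 120° is eclipsed with CN at 120° (5.1); CH3 at 240° is eclipsed with tBu at 240° (16.1). Total 32.0 kJ/mol.

32.0 kJ/mol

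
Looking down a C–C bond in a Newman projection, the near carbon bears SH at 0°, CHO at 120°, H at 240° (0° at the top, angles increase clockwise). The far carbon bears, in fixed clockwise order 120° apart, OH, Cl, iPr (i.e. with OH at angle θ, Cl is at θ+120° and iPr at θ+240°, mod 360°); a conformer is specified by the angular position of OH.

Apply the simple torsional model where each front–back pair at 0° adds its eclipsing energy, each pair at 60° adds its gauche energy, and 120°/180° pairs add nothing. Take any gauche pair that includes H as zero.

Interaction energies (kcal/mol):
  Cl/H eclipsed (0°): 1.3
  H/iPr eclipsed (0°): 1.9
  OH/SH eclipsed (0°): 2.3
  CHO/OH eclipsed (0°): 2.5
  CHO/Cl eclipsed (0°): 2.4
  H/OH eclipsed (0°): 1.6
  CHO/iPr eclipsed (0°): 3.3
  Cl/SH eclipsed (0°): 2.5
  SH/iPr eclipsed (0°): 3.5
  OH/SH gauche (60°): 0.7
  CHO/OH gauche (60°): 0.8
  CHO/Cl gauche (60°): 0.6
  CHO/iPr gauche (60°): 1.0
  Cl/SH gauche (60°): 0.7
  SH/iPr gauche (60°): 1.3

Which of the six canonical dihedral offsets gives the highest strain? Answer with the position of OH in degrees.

OH at 0° is eclipsed. SH at 0° is eclipsed with OH at 0° (2.3); CHO at 120° is eclipsed with Cl at 120° (2.4); H at 240° is eclipsed with iPr at 240° (1.9). Total 6.6 kcal/mol.
OH at 60° is staggered. SH at 0° is gauche with OH at 60° (0.7); SH at 0° is gauche with iPr at 300° (1.3); CHO at 120° is gauche with OH at 60° (0.8); CHO at 120° is gauche with Cl at 180° (0.6). Total 3.4 kcal/mol.
OH at 120° is eclipsed. SH at 0° is eclipsed with iPr at 0° (3.5); CHO at 120° is eclipsed with OH at 120° (2.5); H at 240° is eclipsed with Cl at 240° (1.3). Total 7.3 kcal/mol.
OH at 180° is staggered. SH at 0° is gauche with Cl at 300° (0.7); SH at 0° is gauche with iPr at 60° (1.3); CHO at 120° is gauche with OH at 180° (0.8); CHO at 120° is gauche with iPr at 60° (1.0). Total 3.8 kcal/mol.
OH at 240° is eclipsed. SH at 0° is eclipsed with Cl at 0° (2.5); CHO at 120° is eclipsed with iPr at 120° (3.3); H at 240° is eclipsed with OH at 240° (1.6). Total 7.4 kcal/mol.
OH at 300° is staggered. SH at 0° is gauche with OH at 300° (0.7); SH at 0° is gauche with Cl at 60° (0.7); CHO at 120° is gauche with Cl at 60° (0.6); CHO at 120° is gauche with iPr at 180° (1.0). Total 3.0 kcal/mol.
The maximum (7.4 kcal/mol) occurs with OH at 240°.

240°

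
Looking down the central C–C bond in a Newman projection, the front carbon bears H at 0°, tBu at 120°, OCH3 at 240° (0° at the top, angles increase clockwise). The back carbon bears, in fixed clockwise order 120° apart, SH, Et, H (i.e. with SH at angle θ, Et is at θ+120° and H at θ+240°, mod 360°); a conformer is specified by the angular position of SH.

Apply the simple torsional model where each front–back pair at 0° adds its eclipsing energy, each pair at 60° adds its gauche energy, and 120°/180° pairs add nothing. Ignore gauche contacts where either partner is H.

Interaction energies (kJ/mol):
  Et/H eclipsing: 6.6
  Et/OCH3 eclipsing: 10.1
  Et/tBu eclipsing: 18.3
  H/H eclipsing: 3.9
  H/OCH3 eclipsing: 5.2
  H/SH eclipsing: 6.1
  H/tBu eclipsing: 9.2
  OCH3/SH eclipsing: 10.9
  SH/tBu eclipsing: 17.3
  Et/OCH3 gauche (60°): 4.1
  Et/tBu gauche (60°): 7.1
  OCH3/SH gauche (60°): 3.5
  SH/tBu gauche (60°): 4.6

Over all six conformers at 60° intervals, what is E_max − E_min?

SH at 0° is eclipsed. H at 0° is eclipsed with SH at 0° (6.1); tBu at 120° is eclipsed with Et at 120° (18.3); OCH3 at 240° is eclipsed with H at 240° (5.2). Total 29.6 kJ/mol.
SH at 60° is staggered. tBu at 120° is gauche with SH at 60° (4.6); tBu at 120° is gauche with Et at 180° (7.1); OCH3 at 240° is gauche with Et at 180° (4.1). Total 15.8 kJ/mol.
SH at 120° is eclipsed. H at 0° is eclipsed with H at 0° (3.9); tBu at 120° is eclipsed with SH at 120° (17.3); OCH3 at 240° is eclipsed with Et at 240° (10.1). Total 31.3 kJ/mol.
SH at 180° is staggered. tBu at 120° is gauche with SH at 180° (4.6); OCH3 at 240° is gauche with SH at 180° (3.5); OCH3 at 240° is gauche with Et at 300° (4.1). Total 12.2 kJ/mol.
SH at 240° is eclipsed. H at 0° is eclipsed with Et at 0° (6.6); tBu at 120° is eclipsed with H at 120° (9.2); OCH3 at 240° is eclipsed with SH at 240° (10.9). Total 26.7 kJ/mol.
SH at 300° is staggered. tBu at 120° is gauche with Et at 60° (7.1); OCH3 at 240° is gauche with SH at 300° (3.5). Total 10.6 kJ/mol.
Max at 120° (31.3 kJ/mol), min at 300° (10.6 kJ/mol); barrier = 20.7 kJ/mol.

20.7 kJ/mol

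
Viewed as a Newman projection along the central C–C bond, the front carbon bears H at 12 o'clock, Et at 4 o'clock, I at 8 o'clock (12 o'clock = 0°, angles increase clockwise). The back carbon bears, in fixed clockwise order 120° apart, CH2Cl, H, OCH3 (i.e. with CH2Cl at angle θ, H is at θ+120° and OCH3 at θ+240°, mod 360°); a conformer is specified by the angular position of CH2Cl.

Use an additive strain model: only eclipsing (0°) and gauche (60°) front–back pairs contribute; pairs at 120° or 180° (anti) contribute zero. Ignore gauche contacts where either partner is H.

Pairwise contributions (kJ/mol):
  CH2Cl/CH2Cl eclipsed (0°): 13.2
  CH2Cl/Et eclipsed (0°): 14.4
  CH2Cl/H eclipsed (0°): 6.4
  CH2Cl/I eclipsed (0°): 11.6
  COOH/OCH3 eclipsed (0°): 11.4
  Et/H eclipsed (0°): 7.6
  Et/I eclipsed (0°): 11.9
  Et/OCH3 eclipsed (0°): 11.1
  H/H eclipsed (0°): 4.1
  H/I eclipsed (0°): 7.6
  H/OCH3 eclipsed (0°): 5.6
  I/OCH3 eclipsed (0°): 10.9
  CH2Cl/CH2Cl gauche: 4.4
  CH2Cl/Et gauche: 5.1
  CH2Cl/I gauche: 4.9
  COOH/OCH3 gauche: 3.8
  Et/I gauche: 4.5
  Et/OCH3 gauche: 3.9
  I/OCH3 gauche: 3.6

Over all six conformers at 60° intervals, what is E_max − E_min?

18.9 kJ/mol

CH2Cl at 0° is eclipsed. H at 0° is eclipsed with CH2Cl at 0° (6.4); Et at 120° is eclipsed with H at 120° (7.6); I at 240° is eclipsed with OCH3 at 240° (10.9). Total 24.9 kJ/mol.
CH2Cl at 60° is staggered. Et at 120° is gauche with CH2Cl at 60° (5.1); I at 240° is gauche with OCH3 at 300° (3.6). Total 8.7 kJ/mol.
CH2Cl at 120° is eclipsed. H at 0° is eclipsed with OCH3 at 0° (5.6); Et at 120° is eclipsed with CH2Cl at 120° (14.4); I at 240° is eclipsed with H at 240° (7.6). Total 27.6 kJ/mol.
CH2Cl at 180° is staggered. Et at 120° is gauche with CH2Cl at 180° (5.1); Et at 120° is gauche with OCH3 at 60° (3.9); I at 240° is gauche with CH2Cl at 180° (4.9). Total 13.9 kJ/mol.
CH2Cl at 240° is eclipsed. H at 0° is eclipsed with H at 0° (4.1); Et at 120° is eclipsed with OCH3 at 120° (11.1); I at 240° is eclipsed with CH2Cl at 240° (11.6). Total 26.8 kJ/mol.
CH2Cl at 300° is staggered. Et at 120° is gauche with OCH3 at 180° (3.9); I at 240° is gauche with CH2Cl at 300° (4.9); I at 240° is gauche with OCH3 at 180° (3.6). Total 12.4 kJ/mol.
Max at 120° (27.6 kJ/mol), min at 60° (8.7 kJ/mol); barrier = 18.9 kJ/mol.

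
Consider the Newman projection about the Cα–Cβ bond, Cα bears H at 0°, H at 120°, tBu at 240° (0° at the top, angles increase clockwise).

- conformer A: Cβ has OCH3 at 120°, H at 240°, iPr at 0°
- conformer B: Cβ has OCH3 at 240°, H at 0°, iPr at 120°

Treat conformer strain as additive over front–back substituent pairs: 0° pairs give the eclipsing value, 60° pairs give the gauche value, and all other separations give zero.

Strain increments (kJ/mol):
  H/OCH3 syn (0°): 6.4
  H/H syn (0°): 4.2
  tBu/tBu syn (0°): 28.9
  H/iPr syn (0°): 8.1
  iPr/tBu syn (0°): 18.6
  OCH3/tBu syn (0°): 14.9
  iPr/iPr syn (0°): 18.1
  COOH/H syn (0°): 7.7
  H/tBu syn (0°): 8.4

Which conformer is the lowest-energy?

A (eclipsed): H(0°)/iPr(0°) eclipsed 8.1; H(120°)/OCH3(120°) eclipsed 6.4; tBu(240°)/H(240°) eclipsed 8.4 → 22.9 kJ/mol.
B (eclipsed): H(0°)/H(0°) eclipsed 4.2; H(120°)/iPr(120°) eclipsed 8.1; tBu(240°)/OCH3(240°) eclipsed 14.9 → 27.2 kJ/mol.
A has the lowest total (22.9 kJ/mol).

A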